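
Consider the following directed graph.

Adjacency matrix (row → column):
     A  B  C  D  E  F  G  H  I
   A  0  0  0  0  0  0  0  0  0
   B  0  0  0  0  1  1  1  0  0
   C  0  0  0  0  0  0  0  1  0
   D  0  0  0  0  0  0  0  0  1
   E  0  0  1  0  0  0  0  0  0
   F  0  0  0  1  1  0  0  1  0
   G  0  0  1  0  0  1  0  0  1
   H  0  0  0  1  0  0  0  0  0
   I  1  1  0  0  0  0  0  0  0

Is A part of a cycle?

No

A lies on a cycle iff there is a path from A back to itself.
Exploring from A, it never reaches itself; equivalently, its strongly connected component is a singleton.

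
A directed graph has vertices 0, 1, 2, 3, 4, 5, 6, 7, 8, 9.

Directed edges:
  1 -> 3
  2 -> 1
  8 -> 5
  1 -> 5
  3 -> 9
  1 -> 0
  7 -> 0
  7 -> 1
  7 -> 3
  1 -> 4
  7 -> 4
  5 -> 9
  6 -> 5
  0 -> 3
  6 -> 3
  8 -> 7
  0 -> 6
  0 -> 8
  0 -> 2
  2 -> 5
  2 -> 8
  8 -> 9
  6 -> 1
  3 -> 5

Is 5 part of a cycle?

No

5 lies on a cycle iff there is a path from 5 back to itself.
Exploring from 5, it never reaches itself; equivalently, its strongly connected component is a singleton.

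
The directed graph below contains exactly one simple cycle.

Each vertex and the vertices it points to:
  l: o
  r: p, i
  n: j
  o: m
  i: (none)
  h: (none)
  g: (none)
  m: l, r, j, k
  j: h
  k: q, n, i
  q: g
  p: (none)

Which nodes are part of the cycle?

DFS with gray/black marking from m:
m gray
  l gray
    o gray
      o→m: m is gray → back edge
Back edge closes the cycle m → l → o → m; its vertices are {l, m, o}.

l, m, o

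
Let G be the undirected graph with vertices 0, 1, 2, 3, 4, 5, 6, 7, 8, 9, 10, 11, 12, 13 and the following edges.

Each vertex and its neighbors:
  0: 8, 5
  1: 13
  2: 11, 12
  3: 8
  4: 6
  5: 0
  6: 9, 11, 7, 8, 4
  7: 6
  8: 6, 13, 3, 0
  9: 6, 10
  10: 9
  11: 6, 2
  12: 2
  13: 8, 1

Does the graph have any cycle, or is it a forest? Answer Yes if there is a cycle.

No

DFS, tracking each vertex's parent; an edge to a visited non-parent vertex closes a cycle.
Start from 7:
visit 7 (parent –)
  visit 6 (parent 7)
    visit 9 (parent 6)
      9–6: parent, skip
      visit 10 (parent 9)
        10–9: parent, skip
    visit 11 (parent 6)
      11–6: parent, skip
      visit 2 (parent 11)
        2–11: parent, skip
        visit 12 (parent 2)
          12–2: parent, skip
    6–7: parent, skip
    visit 8 (parent 6)
      8–6: parent, skip
      visit 13 (parent 8)
        13–8: parent, skip
        visit 1 (parent 13)
          1–13: parent, skip
      visit 3 (parent 8)
        3–8: parent, skip
      visit 0 (parent 8)
        0–8: parent, skip
        visit 5 (parent 0)
          5–0: parent, skip
    visit 4 (parent 6)
      4–6: parent, skip
No non-parent visited neighbor found — the graph is a forest.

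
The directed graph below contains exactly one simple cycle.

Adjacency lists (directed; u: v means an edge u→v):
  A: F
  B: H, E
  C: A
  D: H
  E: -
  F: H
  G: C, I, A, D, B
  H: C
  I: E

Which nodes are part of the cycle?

A, C, F, H

DFS with gray/black marking from C:
C gray
  A gray
    F gray
      H gray
        H→C: C is gray → back edge
Back edge closes the cycle C → A → F → H → C; its vertices are {A, C, F, H}.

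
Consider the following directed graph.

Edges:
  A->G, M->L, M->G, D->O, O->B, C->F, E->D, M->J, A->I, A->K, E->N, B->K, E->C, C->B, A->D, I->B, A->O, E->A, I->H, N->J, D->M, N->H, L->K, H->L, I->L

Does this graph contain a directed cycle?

No

DFS with white/gray/black marking, starting from H:
H gray
  L gray
    K gray
    K black
  L black
H black
A gray
  A→K: K black — skip
  G gray
  G black
  I gray
    I→H: H black — skip
    I→L: L black — skip
    B gray
      B→K: K black — skip
    B black
  I black
  D gray
    O gray
      O→B: B black — skip
    O black
    M gray
      M→L: L black — skip
      J gray
      J black
      M→G: G black — skip
    M black
  D black
  A→O: O black — skip
A black
C gray
  C→B: B black — skip
  F gray
  F black
C black
E gray
  N gray
    N→H: H black — skip
    N→J: J black — skip
  N black
  E→D: D black — skip
  E→C: C black — skip
  E→A: A black — skip
E black
Every edge goes to a white or black vertex — no back edge, so the graph is acyclic.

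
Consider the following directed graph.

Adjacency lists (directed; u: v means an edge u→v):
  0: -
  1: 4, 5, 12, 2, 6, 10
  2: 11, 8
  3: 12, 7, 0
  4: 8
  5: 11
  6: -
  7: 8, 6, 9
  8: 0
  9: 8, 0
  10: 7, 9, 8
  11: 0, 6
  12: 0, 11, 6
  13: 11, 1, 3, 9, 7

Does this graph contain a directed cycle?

DFS with white/gray/black marking, starting from 10:
10 gray
  7 gray
    8 gray
      0 gray
      0 black
    8 black
    6 gray
    6 black
    9 gray
      9→8: 8 black — skip
      9→0: 0 black — skip
    9 black
  7 black
  10→9: 9 black — skip
  10→8: 8 black — skip
10 black
1 gray
  4 gray
    4→8: 8 black — skip
  4 black
  5 gray
    11 gray
      11→0: 0 black — skip
      11→6: 6 black — skip
    11 black
  5 black
  12 gray
    12→0: 0 black — skip
    12→11: 11 black — skip
    12→6: 6 black — skip
  12 black
  2 gray
    2→11: 11 black — skip
    2→8: 8 black — skip
  2 black
  1→6: 6 black — skip
  1→10: 10 black — skip
1 black
3 gray
  3→12: 12 black — skip
  3→7: 7 black — skip
  3→0: 0 black — skip
3 black
13 gray
  13→11: 11 black — skip
  13→1: 1 black — skip
  13→3: 3 black — skip
  13→9: 9 black — skip
  13→7: 7 black — skip
13 black
Every edge goes to a white or black vertex — no back edge, so the graph is acyclic.

No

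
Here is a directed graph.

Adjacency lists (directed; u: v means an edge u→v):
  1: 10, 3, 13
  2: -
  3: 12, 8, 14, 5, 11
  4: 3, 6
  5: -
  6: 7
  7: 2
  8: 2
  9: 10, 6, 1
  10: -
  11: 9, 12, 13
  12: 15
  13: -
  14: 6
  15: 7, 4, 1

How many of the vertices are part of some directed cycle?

7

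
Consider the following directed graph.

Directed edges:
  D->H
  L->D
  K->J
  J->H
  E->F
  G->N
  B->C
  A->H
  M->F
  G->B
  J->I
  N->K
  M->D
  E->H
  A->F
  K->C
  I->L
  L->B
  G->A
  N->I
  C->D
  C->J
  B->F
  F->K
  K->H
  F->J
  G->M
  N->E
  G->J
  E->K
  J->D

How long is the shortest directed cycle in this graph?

5

For each vertex v, BFS finds the shortest path from v back to v.
The shortest such closed walk is I → L → B → F → J → I, length 5.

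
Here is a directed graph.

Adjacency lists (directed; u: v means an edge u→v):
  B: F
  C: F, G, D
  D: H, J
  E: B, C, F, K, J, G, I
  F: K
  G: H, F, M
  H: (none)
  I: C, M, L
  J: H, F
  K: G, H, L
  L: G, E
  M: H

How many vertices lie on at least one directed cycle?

A vertex is on a directed cycle iff it belongs to a strongly connected component of size ≥ 2 (or has a self-loop).
The vertices on cycles are {B, C, D, E, F, G, I, J, K, L} — 10 in total.

10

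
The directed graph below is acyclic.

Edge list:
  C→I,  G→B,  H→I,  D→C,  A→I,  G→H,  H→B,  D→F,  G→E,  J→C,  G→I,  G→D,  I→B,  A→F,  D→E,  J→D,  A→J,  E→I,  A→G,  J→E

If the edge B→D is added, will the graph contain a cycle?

Adding B→D creates a cycle iff D can already reach B.
Path from D: D → C → I → B.
So D → … → B → D is a cycle.

Yes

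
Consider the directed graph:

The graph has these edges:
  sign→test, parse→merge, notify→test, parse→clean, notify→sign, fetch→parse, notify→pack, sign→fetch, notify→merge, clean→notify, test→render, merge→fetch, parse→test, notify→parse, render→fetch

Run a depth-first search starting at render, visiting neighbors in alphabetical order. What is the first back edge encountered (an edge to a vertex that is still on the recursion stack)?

DFS from render (visiting neighbors in alphabetical order); mark gray on enter, black on exit:
render gray
  fetch gray
    parse gray
      clean gray
        notify gray
          merge gray
            merge→fetch: fetch is gray → back edge
First back edge: merge → fetch.

merge->fetch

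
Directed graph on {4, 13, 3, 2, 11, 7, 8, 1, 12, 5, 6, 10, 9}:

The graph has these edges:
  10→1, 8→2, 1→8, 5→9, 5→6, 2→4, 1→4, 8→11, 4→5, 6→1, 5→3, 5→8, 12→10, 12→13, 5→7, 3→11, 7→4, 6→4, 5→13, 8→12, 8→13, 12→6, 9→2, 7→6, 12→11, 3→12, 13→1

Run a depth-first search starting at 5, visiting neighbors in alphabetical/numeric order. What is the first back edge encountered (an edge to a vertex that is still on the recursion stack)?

4→5

DFS from 5 (visiting neighbors in alphabetical/numeric order); mark gray on enter, black on exit:
5 gray
  3 gray
    11 gray
    11 black
    12 gray
      6 gray
        1 gray
          4 gray
            4→5: 5 is gray → back edge
First back edge: 4 → 5.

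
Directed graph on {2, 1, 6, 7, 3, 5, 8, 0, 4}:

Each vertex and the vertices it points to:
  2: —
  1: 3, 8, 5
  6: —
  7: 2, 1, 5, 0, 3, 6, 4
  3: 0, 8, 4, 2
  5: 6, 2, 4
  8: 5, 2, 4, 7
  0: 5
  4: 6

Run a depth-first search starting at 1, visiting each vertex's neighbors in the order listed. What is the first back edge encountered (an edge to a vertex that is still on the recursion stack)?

7→1

DFS from 1 (visiting each vertex's neighbors in the order listed); mark gray on enter, black on exit:
1 gray
  3 gray
    0 gray
      5 gray
        6 gray
        6 black
        2 gray
        2 black
        4 gray
          4→6: 6 black — skip
        4 black
      5 black
    0 black
    8 gray
      8→5: 5 black — skip
      8→2: 2 black — skip
      8→4: 4 black — skip
      7 gray
        7→2: 2 black — skip
        7→1: 1 is gray → back edge
First back edge: 7 → 1.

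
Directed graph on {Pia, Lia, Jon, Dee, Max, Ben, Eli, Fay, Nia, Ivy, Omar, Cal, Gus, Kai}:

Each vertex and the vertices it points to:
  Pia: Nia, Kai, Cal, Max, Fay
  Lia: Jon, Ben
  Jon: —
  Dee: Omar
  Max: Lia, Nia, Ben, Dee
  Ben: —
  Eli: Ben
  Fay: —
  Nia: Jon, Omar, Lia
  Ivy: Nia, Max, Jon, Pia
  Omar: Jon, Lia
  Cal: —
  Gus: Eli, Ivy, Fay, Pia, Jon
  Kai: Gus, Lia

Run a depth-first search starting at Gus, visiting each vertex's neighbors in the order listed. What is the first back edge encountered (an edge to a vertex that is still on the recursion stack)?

DFS from Gus (visiting each vertex's neighbors in the order listed); mark gray on enter, black on exit:
Gus gray
  Eli gray
    Ben gray
    Ben black
  Eli black
  Ivy gray
    Nia gray
      Jon gray
      Jon black
      Omar gray
        Omar→Jon: Jon black — skip
        Lia gray
          Lia→Jon: Jon black — skip
          Lia→Ben: Ben black — skip
        Lia black
      Omar black
      Nia→Lia: Lia black — skip
    Nia black
    Max gray
      Max→Lia: Lia black — skip
      Max→Nia: Nia black — skip
      Max→Ben: Ben black — skip
      Dee gray
        Dee→Omar: Omar black — skip
      Dee black
    Max black
    Ivy→Jon: Jon black — skip
    Pia gray
      Pia→Nia: Nia black — skip
      Kai gray
        Kai→Gus: Gus is gray → back edge
First back edge: Kai → Gus.

Kai->Gus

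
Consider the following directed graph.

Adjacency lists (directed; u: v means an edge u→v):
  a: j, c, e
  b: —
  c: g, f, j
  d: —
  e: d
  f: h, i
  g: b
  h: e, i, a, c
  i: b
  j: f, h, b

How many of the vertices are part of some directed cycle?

A vertex is on a directed cycle iff it belongs to a strongly connected component of size ≥ 2 (or has a self-loop).
The vertices on cycles are {a, c, f, h, j} — 5 in total.

5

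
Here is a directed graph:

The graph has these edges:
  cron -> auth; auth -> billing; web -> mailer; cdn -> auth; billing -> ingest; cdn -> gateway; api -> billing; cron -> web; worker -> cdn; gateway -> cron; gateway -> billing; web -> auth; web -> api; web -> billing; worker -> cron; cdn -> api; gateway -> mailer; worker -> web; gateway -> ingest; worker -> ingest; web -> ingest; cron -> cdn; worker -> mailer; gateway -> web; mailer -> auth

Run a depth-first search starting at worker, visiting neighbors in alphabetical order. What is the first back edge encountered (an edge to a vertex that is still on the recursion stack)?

DFS from worker (visiting neighbors in alphabetical order); mark gray on enter, black on exit:
worker gray
  cdn gray
    api gray
      billing gray
        ingest gray
        ingest black
      billing black
    api black
    auth gray
      auth→billing: billing black — skip
    auth black
    gateway gray
      gateway→billing: billing black — skip
      cron gray
        cron→auth: auth black — skip
        cron→cdn: cdn is gray → back edge
First back edge: cron → cdn.

cron→cdn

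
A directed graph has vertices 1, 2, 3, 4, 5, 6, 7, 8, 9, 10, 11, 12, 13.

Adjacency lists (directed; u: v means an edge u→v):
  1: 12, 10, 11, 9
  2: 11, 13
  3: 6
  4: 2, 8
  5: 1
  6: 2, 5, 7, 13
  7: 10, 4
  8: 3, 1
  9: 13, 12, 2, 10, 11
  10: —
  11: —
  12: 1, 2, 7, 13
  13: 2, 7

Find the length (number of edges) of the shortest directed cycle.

2

For each vertex v, BFS finds the shortest path from v back to v.
The shortest such closed walk is 1 → 12 → 1, length 2.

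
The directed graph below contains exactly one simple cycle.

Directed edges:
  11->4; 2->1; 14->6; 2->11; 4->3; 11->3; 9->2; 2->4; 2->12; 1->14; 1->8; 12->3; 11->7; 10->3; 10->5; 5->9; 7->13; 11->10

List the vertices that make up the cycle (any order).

2, 5, 9, 10, 11

DFS with gray/black marking from 2:
2 gray
  1 gray
    14 gray
      6 gray
      6 black
    14 black
    8 gray
    8 black
  1 black
  12 gray
    3 gray
    3 black
  12 black
  11 gray
    11→3: 3 black — skip
    7 gray
      13 gray
      13 black
    7 black
    10 gray
      5 gray
        9 gray
          9→2: 2 is gray → back edge
Back edge closes the cycle 2 → 11 → 10 → 5 → 9 → 2; its vertices are {2, 5, 9, 10, 11}.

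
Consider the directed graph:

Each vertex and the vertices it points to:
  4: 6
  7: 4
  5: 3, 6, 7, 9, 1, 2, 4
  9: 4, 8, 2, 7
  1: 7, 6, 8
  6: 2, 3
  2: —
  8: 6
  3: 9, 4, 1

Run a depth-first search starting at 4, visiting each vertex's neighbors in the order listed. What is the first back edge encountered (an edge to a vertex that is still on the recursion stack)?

9→4

DFS from 4 (visiting each vertex's neighbors in the order listed); mark gray on enter, black on exit:
4 gray
  6 gray
    2 gray
    2 black
    3 gray
      9 gray
        9→4: 4 is gray → back edge
First back edge: 9 → 4.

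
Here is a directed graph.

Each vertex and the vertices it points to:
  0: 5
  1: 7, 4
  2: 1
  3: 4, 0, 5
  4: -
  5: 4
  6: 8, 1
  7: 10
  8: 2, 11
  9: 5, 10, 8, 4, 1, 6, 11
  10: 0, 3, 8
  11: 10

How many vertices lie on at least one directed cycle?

6

A vertex is on a directed cycle iff it belongs to a strongly connected component of size ≥ 2 (or has a self-loop).
The vertices on cycles are {1, 2, 7, 8, 10, 11} — 6 in total.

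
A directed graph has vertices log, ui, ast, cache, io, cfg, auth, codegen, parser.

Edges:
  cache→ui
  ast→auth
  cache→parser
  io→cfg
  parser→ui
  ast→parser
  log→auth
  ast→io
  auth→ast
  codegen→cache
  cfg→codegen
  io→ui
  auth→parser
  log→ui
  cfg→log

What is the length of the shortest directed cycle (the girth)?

For each vertex v, BFS finds the shortest path from v back to v.
The shortest such closed walk is auth → ast → auth, length 2.

2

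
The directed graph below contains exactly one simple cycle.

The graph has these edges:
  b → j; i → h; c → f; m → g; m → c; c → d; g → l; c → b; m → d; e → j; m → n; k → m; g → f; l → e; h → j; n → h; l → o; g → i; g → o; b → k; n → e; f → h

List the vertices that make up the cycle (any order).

b, c, k, m

DFS with gray/black marking from m:
m gray
  n gray
    e gray
      j gray
      j black
    e black
    h gray
      h→j: j black — skip
    h black
  n black
  d gray
  d black
  g gray
    f gray
      f→h: h black — skip
    f black
    i gray
      i→h: h black — skip
    i black
    l gray
      l→e: e black — skip
      o gray
      o black
    l black
    g→o: o black — skip
  g black
  c gray
    b gray
      b→j: j black — skip
      k gray
        k→m: m is gray → back edge
Back edge closes the cycle m → c → b → k → m; its vertices are {b, c, k, m}.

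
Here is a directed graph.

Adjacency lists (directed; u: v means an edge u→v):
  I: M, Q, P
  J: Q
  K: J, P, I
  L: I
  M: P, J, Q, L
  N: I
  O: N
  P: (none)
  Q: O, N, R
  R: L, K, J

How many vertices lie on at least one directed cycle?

A vertex is on a directed cycle iff it belongs to a strongly connected component of size ≥ 2 (or has a self-loop).
The vertices on cycles are {I, J, K, L, M, N, O, Q, R} — 9 in total.

9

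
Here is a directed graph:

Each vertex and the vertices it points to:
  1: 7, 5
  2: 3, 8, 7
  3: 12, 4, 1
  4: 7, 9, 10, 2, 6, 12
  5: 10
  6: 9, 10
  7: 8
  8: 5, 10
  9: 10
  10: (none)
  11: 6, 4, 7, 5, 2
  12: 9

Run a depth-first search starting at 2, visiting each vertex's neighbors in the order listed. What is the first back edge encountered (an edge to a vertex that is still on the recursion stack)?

DFS from 2 (visiting each vertex's neighbors in the order listed); mark gray on enter, black on exit:
2 gray
  3 gray
    12 gray
      9 gray
        10 gray
        10 black
      9 black
    12 black
    4 gray
      7 gray
        8 gray
          5 gray
            5→10: 10 black — skip
          5 black
          8→10: 10 black — skip
        8 black
      7 black
      4→9: 9 black — skip
      4→10: 10 black — skip
      4→2: 2 is gray → back edge
First back edge: 4 → 2.

4→2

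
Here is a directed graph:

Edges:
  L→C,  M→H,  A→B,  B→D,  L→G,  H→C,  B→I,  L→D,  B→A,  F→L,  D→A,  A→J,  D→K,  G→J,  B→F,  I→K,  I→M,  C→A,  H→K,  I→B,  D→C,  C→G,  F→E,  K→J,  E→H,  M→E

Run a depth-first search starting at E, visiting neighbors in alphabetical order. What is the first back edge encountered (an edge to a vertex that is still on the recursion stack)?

B->A

DFS from E (visiting neighbors in alphabetical order); mark gray on enter, black on exit:
E gray
  H gray
    C gray
      A gray
        B gray
          B→A: A is gray → back edge
First back edge: B → A.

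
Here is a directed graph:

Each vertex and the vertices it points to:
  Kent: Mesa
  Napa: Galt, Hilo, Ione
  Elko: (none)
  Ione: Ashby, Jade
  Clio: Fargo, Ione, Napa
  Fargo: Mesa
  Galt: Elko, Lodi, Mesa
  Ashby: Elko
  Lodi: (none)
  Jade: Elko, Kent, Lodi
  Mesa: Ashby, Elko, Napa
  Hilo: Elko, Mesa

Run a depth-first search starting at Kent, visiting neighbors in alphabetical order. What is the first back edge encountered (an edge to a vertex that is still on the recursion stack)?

Galt→Mesa

DFS from Kent (visiting neighbors in alphabetical order); mark gray on enter, black on exit:
Kent gray
  Mesa gray
    Ashby gray
      Elko gray
      Elko black
    Ashby black
    Mesa→Elko: Elko black — skip
    Napa gray
      Galt gray
        Galt→Elko: Elko black — skip
        Lodi gray
        Lodi black
        Galt→Mesa: Mesa is gray → back edge
First back edge: Galt → Mesa.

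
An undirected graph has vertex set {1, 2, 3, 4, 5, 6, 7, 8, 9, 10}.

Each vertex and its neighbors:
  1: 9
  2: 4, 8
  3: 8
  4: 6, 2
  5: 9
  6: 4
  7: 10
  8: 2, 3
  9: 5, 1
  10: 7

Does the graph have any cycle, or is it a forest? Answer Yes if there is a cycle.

No

DFS, tracking each vertex's parent; an edge to a visited non-parent vertex closes a cycle.
Start from 3:
visit 3 (parent –)
  visit 8 (parent 3)
    visit 2 (parent 8)
      visit 4 (parent 2)
        visit 6 (parent 4)
          6–4: parent, skip
        4–2: parent, skip
      2–8: parent, skip
    8–3: parent, skip
visit 1 (parent –)
  visit 9 (parent 1)
    visit 5 (parent 9)
      5–9: parent, skip
    9–1: parent, skip
visit 7 (parent –)
  visit 10 (parent 7)
    10–7: parent, skip
No non-parent visited neighbor found — the graph is a forest.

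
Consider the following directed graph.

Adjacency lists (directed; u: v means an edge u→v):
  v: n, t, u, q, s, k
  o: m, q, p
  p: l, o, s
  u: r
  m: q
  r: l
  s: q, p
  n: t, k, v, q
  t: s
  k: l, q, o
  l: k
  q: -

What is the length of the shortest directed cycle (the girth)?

2

For each vertex v, BFS finds the shortest path from v back to v.
The shortest such closed walk is v → n → v, length 2.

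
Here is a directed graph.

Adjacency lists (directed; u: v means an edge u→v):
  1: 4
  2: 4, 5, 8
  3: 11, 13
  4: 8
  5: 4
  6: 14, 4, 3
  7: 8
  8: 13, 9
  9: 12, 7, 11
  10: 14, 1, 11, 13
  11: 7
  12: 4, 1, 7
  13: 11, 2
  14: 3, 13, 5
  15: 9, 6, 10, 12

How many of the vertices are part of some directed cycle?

A vertex is on a directed cycle iff it belongs to a strongly connected component of size ≥ 2 (or has a self-loop).
The vertices on cycles are {1, 2, 4, 5, 7, 8, 9, 11, 12, 13} — 10 in total.

10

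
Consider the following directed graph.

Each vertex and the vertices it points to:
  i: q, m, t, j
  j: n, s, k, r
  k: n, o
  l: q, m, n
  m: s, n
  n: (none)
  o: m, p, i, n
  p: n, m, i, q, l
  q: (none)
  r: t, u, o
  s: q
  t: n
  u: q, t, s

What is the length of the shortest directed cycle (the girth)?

For each vertex v, BFS finds the shortest path from v back to v.
The shortest such closed walk is r → o → i → j → r, length 4.

4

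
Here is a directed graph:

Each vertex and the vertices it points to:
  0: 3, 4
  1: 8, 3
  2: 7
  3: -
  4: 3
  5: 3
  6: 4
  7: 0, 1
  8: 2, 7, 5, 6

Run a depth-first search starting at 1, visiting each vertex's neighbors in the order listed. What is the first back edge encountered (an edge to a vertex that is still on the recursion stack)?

7->1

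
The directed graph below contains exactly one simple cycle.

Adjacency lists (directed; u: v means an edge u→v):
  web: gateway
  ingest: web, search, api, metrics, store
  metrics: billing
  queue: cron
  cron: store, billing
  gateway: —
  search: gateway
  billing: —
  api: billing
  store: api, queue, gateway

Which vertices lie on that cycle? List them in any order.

DFS with gray/black marking from store:
store gray
  api gray
    billing gray
    billing black
  api black
  queue gray
    cron gray
      cron→store: store is gray → back edge
Back edge closes the cycle store → queue → cron → store; its vertices are {cron, queue, store}.

cron, queue, store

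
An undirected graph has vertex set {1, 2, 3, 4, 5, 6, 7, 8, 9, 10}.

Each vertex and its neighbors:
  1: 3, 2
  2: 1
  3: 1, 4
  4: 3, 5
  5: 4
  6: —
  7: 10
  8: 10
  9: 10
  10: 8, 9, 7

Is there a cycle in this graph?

No

DFS, tracking each vertex's parent; an edge to a visited non-parent vertex closes a cycle.
Start from 3:
visit 3 (parent –)
  visit 1 (parent 3)
    1–3: parent, skip
    visit 2 (parent 1)
      2–1: parent, skip
  visit 4 (parent 3)
    4–3: parent, skip
    visit 5 (parent 4)
      5–4: parent, skip
visit 6 (parent –)
visit 7 (parent –)
  visit 10 (parent 7)
    visit 8 (parent 10)
      8–10: parent, skip
    visit 9 (parent 10)
      9–10: parent, skip
    10–7: parent, skip
No non-parent visited neighbor found — the graph is a forest.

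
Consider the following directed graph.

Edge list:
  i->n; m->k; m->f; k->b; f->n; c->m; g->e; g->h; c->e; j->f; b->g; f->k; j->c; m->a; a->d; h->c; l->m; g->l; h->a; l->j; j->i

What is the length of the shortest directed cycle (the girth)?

5

For each vertex v, BFS finds the shortest path from v back to v.
The shortest such closed walk is b → g → l → m → k → b, length 5.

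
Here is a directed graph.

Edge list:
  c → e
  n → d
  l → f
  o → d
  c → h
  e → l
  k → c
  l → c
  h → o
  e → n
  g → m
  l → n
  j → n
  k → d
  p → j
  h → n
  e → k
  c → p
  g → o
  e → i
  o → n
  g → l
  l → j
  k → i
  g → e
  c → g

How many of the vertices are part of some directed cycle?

A vertex is on a directed cycle iff it belongs to a strongly connected component of size ≥ 2 (or has a self-loop).
The vertices on cycles are {c, e, g, k, l} — 5 in total.

5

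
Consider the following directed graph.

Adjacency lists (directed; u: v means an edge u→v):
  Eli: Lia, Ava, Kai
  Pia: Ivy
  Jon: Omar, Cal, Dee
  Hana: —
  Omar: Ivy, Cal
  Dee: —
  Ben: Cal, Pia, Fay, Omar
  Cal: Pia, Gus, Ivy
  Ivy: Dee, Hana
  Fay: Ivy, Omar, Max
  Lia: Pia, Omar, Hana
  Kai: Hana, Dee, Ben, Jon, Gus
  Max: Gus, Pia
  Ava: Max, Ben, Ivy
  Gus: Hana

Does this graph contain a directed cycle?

DFS with white/gray/black marking, starting from Cal:
Cal gray
  Pia gray
    Ivy gray
      Dee gray
      Dee black
      Hana gray
      Hana black
    Ivy black
  Pia black
  Gus gray
    Gus→Hana: Hana black — skip
  Gus black
  Cal→Ivy: Ivy black — skip
Cal black
Eli gray
  Lia gray
    Lia→Pia: Pia black — skip
    Omar gray
      Omar→Ivy: Ivy black — skip
      Omar→Cal: Cal black — skip
    Omar black
    Lia→Hana: Hana black — skip
  Lia black
  Ava gray
    Max gray
      Max→Gus: Gus black — skip
      Max→Pia: Pia black — skip
    Max black
    Ben gray
      Ben→Cal: Cal black — skip
      Ben→Pia: Pia black — skip
      Fay gray
        Fay→Ivy: Ivy black — skip
        Fay→Omar: Omar black — skip
        Fay→Max: Max black — skip
      Fay black
      Ben→Omar: Omar black — skip
    Ben black
    Ava→Ivy: Ivy black — skip
  Ava black
  Kai gray
    Kai→Hana: Hana black — skip
    Kai→Dee: Dee black — skip
    Kai→Ben: Ben black — skip
    Jon gray
      Jon→Omar: Omar black — skip
      Jon→Cal: Cal black — skip
      Jon→Dee: Dee black — skip
    Jon black
    Kai→Gus: Gus black — skip
  Kai black
Eli black
Every edge goes to a white or black vertex — no back edge, so the graph is acyclic.

No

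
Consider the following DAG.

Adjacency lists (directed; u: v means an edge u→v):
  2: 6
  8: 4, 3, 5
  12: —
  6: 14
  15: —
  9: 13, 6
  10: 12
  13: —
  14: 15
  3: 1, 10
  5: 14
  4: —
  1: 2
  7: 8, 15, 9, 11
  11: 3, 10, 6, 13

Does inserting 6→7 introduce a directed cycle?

Yes

Adding 6→7 creates a cycle iff 7 can already reach 6.
Path from 7: 7 → 9 → 6.
So 7 → … → 6 → 7 is a cycle.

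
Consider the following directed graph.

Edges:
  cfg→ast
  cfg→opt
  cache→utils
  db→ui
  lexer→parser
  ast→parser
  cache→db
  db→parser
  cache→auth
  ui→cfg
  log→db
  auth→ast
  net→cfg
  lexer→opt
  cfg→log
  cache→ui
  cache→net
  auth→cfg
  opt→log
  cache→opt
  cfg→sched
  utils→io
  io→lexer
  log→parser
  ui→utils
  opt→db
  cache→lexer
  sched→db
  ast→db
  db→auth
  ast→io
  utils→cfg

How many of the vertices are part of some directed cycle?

11

A vertex is on a directed cycle iff it belongs to a strongly connected component of size ≥ 2 (or has a self-loop).
The vertices on cycles are {db, io, ui, ast, cfg, log, opt, auth, lexer, sched, utils} — 11 in total.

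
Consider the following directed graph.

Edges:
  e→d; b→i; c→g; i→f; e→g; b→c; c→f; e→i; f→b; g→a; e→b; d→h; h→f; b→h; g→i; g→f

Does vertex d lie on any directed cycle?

No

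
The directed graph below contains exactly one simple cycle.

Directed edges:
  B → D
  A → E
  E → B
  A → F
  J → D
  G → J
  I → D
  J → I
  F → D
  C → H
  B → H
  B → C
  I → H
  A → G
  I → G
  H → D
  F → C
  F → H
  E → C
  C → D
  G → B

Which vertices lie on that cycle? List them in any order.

G, I, J

DFS with gray/black marking from G:
G gray
  J gray
    D gray
    D black
    I gray
      I→G: G is gray → back edge
Back edge closes the cycle G → J → I → G; its vertices are {G, I, J}.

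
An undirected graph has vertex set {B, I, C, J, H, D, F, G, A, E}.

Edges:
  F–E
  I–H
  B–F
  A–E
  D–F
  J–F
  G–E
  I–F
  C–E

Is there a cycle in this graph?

No

DFS, tracking each vertex's parent; an edge to a visited non-parent vertex closes a cycle.
Start from F:
visit F (parent –)
  visit D (parent F)
    D–F: parent, skip
  visit I (parent F)
    I–F: parent, skip
    visit H (parent I)
      H–I: parent, skip
  visit E (parent F)
    visit G (parent E)
      G–E: parent, skip
    E–F: parent, skip
    visit C (parent E)
      C–E: parent, skip
    visit A (parent E)
      A–E: parent, skip
  visit B (parent F)
    B–F: parent, skip
  visit J (parent F)
    J–F: parent, skip
No non-parent visited neighbor found — the graph is a forest.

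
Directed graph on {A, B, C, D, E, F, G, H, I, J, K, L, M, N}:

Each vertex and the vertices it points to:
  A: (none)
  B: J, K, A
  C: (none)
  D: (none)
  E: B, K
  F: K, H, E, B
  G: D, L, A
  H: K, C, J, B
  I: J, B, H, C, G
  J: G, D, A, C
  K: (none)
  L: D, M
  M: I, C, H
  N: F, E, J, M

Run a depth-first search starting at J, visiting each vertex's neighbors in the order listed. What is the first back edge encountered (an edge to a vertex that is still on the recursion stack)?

DFS from J (visiting each vertex's neighbors in the order listed); mark gray on enter, black on exit:
J gray
  G gray
    D gray
    D black
    L gray
      L→D: D black — skip
      M gray
        I gray
          I→J: J is gray → back edge
First back edge: I → J.

I->J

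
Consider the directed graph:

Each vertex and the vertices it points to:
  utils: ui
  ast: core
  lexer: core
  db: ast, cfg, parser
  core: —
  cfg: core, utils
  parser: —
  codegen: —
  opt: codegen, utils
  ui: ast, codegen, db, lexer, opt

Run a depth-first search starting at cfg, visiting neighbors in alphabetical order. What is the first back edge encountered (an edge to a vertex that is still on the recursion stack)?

db->cfg

DFS from cfg (visiting neighbors in alphabetical order); mark gray on enter, black on exit:
cfg gray
  core gray
  core black
  utils gray
    ui gray
      ast gray
        ast→core: core black — skip
      ast black
      codegen gray
      codegen black
      db gray
        db→ast: ast black — skip
        db→cfg: cfg is gray → back edge
First back edge: db → cfg.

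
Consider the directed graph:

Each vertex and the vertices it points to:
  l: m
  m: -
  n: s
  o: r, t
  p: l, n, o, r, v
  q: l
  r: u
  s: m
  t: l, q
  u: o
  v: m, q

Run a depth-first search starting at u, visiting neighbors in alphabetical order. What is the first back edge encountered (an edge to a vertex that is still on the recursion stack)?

DFS from u (visiting neighbors in alphabetical order); mark gray on enter, black on exit:
u gray
  o gray
    r gray
      r→u: u is gray → back edge
First back edge: r → u.

r→u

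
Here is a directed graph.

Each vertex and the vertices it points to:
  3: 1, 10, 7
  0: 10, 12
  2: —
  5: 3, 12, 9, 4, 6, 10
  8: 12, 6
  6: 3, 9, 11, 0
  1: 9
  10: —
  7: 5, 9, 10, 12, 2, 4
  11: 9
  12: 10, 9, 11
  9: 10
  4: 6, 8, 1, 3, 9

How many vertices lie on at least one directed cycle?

A vertex is on a directed cycle iff it belongs to a strongly connected component of size ≥ 2 (or has a self-loop).
The vertices on cycles are {3, 4, 5, 6, 7, 8} — 6 in total.

6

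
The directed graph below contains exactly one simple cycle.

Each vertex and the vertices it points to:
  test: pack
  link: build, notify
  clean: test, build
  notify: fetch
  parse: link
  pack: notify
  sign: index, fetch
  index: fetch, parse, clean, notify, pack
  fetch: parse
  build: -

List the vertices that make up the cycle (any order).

link, fetch, parse, notify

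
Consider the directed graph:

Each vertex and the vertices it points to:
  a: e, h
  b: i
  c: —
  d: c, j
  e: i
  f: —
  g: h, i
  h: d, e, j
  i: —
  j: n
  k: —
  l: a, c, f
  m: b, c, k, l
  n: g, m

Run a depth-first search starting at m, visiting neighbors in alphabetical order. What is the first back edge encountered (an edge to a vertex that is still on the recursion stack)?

DFS from m (visiting neighbors in alphabetical order); mark gray on enter, black on exit:
m gray
  b gray
    i gray
    i black
  b black
  c gray
  c black
  k gray
  k black
  l gray
    a gray
      e gray
        e→i: i black — skip
      e black
      h gray
        d gray
          d→c: c black — skip
          j gray
            n gray
              g gray
                g→h: h is gray → back edge
First back edge: g → h.

g->h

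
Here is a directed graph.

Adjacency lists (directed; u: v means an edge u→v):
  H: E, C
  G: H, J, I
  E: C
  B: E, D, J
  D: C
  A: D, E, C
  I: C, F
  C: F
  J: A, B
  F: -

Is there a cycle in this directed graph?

Yes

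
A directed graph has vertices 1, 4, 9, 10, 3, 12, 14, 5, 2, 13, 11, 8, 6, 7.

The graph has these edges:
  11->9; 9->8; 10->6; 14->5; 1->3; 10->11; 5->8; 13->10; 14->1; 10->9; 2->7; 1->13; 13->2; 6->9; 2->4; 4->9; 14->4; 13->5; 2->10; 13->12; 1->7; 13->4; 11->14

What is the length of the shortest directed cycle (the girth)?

For each vertex v, BFS finds the shortest path from v back to v.
The shortest such closed walk is 1 → 13 → 10 → 11 → 14 → 1, length 5.

5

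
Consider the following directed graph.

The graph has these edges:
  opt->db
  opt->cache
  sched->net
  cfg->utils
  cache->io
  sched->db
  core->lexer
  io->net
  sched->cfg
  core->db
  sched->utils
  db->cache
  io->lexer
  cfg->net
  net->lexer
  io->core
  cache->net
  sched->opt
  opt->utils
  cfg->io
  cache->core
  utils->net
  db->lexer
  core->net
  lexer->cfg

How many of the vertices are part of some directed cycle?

A vertex is on a directed cycle iff it belongs to a strongly connected component of size ≥ 2 (or has a self-loop).
The vertices on cycles are {db, io, cfg, net, core, cache, lexer, utils} — 8 in total.

8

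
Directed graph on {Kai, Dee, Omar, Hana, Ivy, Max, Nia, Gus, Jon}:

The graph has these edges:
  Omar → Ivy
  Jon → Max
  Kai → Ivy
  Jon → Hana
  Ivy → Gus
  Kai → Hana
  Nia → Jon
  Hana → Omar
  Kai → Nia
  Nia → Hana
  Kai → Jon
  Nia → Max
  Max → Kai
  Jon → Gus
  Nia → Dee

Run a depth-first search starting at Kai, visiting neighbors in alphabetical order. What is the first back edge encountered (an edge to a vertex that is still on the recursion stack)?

DFS from Kai (visiting neighbors in alphabetical order); mark gray on enter, black on exit:
Kai gray
  Hana gray
    Omar gray
      Ivy gray
        Gus gray
        Gus black
      Ivy black
    Omar black
  Hana black
  Kai→Ivy: Ivy black — skip
  Jon gray
    Jon→Gus: Gus black — skip
    Jon→Hana: Hana black — skip
    Max gray
      Max→Kai: Kai is gray → back edge
First back edge: Max → Kai.

Max->Kai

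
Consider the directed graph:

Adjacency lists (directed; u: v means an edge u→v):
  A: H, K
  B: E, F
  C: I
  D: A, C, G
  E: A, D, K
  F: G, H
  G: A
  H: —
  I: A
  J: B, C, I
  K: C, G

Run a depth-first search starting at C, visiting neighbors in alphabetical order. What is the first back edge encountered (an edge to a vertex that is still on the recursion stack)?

K→C

DFS from C (visiting neighbors in alphabetical order); mark gray on enter, black on exit:
C gray
  I gray
    A gray
      H gray
      H black
      K gray
        K→C: C is gray → back edge
First back edge: K → C.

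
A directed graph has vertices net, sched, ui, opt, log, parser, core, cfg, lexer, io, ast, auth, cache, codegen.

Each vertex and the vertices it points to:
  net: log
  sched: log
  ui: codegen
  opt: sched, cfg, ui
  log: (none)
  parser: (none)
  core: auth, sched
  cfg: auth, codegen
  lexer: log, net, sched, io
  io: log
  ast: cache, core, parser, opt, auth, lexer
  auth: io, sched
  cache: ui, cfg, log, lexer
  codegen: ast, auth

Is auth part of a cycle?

auth lies on a cycle iff there is a path from auth back to itself.
Exploring from auth, it never reaches itself; equivalently, its strongly connected component is a singleton.

No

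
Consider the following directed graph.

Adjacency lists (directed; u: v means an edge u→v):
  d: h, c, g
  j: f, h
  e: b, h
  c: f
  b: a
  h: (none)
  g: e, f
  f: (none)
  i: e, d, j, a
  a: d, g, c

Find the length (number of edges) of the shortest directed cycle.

4

For each vertex v, BFS finds the shortest path from v back to v.
The shortest such closed walk is a → g → e → b → a, length 4.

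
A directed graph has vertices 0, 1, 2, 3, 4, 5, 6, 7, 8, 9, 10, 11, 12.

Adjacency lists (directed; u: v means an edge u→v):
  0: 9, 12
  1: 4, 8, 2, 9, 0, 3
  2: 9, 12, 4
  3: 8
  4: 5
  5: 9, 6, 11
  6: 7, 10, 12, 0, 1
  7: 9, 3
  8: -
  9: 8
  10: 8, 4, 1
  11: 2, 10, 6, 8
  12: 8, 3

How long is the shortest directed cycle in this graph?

4

For each vertex v, BFS finds the shortest path from v back to v.
The shortest such closed walk is 5 → 11 → 10 → 4 → 5, length 4.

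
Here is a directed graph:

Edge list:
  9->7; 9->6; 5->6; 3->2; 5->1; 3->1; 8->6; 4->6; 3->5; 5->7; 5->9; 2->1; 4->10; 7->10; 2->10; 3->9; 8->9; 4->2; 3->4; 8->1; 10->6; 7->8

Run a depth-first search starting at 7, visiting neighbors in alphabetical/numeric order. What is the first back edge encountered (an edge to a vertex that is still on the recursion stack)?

9→7

DFS from 7 (visiting neighbors in alphabetical/numeric order); mark gray on enter, black on exit:
7 gray
  8 gray
    1 gray
    1 black
    6 gray
    6 black
    9 gray
      9→6: 6 black — skip
      9→7: 7 is gray → back edge
First back edge: 9 → 7.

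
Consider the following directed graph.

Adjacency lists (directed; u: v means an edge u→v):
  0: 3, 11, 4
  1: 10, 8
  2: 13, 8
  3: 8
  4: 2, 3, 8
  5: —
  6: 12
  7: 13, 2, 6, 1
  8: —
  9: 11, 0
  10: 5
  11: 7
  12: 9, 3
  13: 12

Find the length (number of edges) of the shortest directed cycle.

For each vertex v, BFS finds the shortest path from v back to v.
The shortest such closed walk is 7 → 6 → 12 → 9 → 11 → 7, length 5.

5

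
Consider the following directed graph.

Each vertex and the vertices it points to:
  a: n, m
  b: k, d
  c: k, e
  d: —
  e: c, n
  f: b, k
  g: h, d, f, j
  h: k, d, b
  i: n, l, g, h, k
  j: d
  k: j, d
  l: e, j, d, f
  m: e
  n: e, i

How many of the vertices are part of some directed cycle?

5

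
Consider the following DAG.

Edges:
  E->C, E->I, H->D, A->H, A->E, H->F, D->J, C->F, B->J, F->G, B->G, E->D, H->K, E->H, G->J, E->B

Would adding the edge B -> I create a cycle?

Adding B→I creates a cycle iff I can already reach B.
Explore from I: no path reaches B. The graph stays acyclic.

No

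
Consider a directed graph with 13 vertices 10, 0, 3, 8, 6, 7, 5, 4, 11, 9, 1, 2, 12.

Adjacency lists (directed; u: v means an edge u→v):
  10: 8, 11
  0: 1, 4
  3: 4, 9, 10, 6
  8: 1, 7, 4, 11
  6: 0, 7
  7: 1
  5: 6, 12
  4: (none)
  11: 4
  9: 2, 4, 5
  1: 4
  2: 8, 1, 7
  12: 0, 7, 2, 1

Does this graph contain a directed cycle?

No

DFS with white/gray/black marking, starting from 12:
12 gray
  0 gray
    1 gray
      4 gray
      4 black
    1 black
    0→4: 4 black — skip
  0 black
  7 gray
    7→1: 1 black — skip
  7 black
  2 gray
    8 gray
      8→1: 1 black — skip
      8→7: 7 black — skip
      8→4: 4 black — skip
      11 gray
        11→4: 4 black — skip
      11 black
    8 black
    2→1: 1 black — skip
    2→7: 7 black — skip
  2 black
  12→1: 1 black — skip
12 black
10 gray
  10→8: 8 black — skip
  10→11: 11 black — skip
10 black
3 gray
  3→4: 4 black — skip
  9 gray
    9→2: 2 black — skip
    9→4: 4 black — skip
    5 gray
      6 gray
        6→0: 0 black — skip
        6→7: 7 black — skip
      6 black
      5→12: 12 black — skip
    5 black
  9 black
  3→10: 10 black — skip
  3→6: 6 black — skip
3 black
Every edge goes to a white or black vertex — no back edge, so the graph is acyclic.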